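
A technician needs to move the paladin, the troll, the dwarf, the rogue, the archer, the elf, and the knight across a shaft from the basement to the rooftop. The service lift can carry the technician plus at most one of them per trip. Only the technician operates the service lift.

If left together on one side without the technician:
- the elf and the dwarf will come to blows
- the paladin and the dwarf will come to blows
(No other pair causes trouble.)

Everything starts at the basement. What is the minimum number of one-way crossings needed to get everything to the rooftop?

15

Counting alone: the technician can take at most 1 across per trip to the rooftop, so moving all 7 needs at least 7 loaded trips out, with a return between consecutive ones — at least 13 crossings.
The safety rule pushes this higher. Following every safe sequence of crossings, the most of the 7 that can be at the rooftop as the service lift arrives there on crossing 13 is 6 — never all 7.
So no plan with fewer than 15 crossings exists, and this one achieves 15:
1. Technician goes to the rooftop with the dwarf.  [the basement: the archer, the elf, the knight, the paladin, the rogue, the troll | the rooftop: the dwarf]
2. Technician goes back to the basement alone.  [the basement: the archer, the elf, the knight, the paladin, the rogue, the troll | the rooftop: the dwarf]
3. Technician goes to the rooftop with the paladin.  [the basement: the archer, the elf, the knight, the rogue, the troll | the rooftop: the dwarf, the paladin]
4. Technician goes back to the basement with the dwarf.  [the basement: the archer, the dwarf, the elf, the knight, the rogue, the troll | the rooftop: the paladin]
5. Technician goes to the rooftop with the elf.  [the basement: the archer, the dwarf, the knight, the rogue, the troll | the rooftop: the elf, the paladin]
6. Technician goes back to the basement alone.  [the basement: the archer, the dwarf, the knight, the rogue, the troll | the rooftop: the elf, the paladin]
7. Technician goes to the rooftop with the troll.  [the basement: the archer, the dwarf, the knight, the rogue | the rooftop: the elf, the paladin, the troll]
8. Technician goes back to the basement alone.  [the basement: the archer, the dwarf, the knight, the rogue | the rooftop: the elf, the paladin, the troll]
9. Technician goes to the rooftop with the rogue.  [the basement: the archer, the dwarf, the knight | the rooftop: the elf, the paladin, the rogue, the troll]
10. Technician goes back to the basement alone.  [the basement: the archer, the dwarf, the knight | the rooftop: the elf, the paladin, the rogue, the troll]
11. Technician goes to the rooftop with the archer.  [the basement: the dwarf, the knight | the rooftop: the archer, the elf, the paladin, the rogue, the troll]
12. Technician goes back to the basement alone.  [the basement: the dwarf, the knight | the rooftop: the archer, the elf, the paladin, the rogue, the troll]
13. Technician goes to the rooftop with the knight.  [the basement: the dwarf | the rooftop: the archer, the elf, the knight, the paladin, the rogue, the troll]
14. Technician goes back to the basement alone.  [the basement: the dwarf | the rooftop: the archer, the elf, the knight, the paladin, the rogue, the troll]
15. Technician goes to the rooftop with the dwarf.  [the basement: — | the rooftop: the archer, the dwarf, the elf, the knight, the paladin, the rogue, the troll]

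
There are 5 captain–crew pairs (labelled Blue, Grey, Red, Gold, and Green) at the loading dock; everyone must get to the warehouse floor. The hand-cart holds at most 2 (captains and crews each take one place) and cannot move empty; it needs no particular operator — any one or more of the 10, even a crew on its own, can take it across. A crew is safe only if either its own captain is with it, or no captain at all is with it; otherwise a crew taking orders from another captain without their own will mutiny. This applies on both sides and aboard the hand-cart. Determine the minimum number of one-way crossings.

Following every safe sequence of crossings from the start, the most of the 10 that can be at the warehouse floor as the hand-cart arrives there on crossings 1, 3, 5, 7 is 2, 3, 4, 5 respectively; the best ever achieved is 5 of 10.
From crossing 9 on, no configuration arises that was not already reachable earlier: only 82 distinct safe configurations (who is on which side, and where the hand-cart is) can ever be reached, none of them has everyone across, and every continuation just revisits them. So no valid plan exists.

impossible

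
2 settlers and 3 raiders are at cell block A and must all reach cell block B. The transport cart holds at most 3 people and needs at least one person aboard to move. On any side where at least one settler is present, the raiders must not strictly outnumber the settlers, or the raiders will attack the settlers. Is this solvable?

No

The raiders already outnumber the settlers at cell block A before anyone moves, so the starting position itself is disallowed.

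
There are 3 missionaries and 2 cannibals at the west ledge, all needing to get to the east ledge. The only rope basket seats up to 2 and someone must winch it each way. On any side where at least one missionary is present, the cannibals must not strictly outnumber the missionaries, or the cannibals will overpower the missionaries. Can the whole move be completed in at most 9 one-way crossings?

Yes — this plan uses 7 crossings (≤ 9):
1. 2 cannibals → the east ledge.  (the west ledge: 3M 0C; the east ledge: 0M 2C)
2. 1 cannibal ← the west ledge.  (the west ledge: 3M 1C; the east ledge: 0M 1C)
3. 2 missionaries → the east ledge.  (the west ledge: 1M 1C; the east ledge: 2M 1C)
4. 1 missionary ← the west ledge.  (the west ledge: 2M 1C; the east ledge: 1M 1C)
5. 1 missionary and 1 cannibal → the east ledge.  (the west ledge: 1M 0C; the east ledge: 2M 2C)
6. 1 cannibal ← the west ledge.  (the west ledge: 1M 1C; the east ledge: 2M 1C)
7. 1 missionary and 1 cannibal → the east ledge.  (the west ledge: 0M 0C; the east ledge: 3M 2C)

Yes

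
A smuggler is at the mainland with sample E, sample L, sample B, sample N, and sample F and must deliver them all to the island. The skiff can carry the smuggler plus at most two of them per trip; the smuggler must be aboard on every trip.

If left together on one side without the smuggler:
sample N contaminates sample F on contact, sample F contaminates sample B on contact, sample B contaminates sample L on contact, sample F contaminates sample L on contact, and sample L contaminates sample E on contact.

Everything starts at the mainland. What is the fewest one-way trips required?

7

Counting alone: the smuggler can take at most 2 across per trip to the island, so moving all 5 needs at least 3 loaded trips out, with a return between consecutive ones — at least 5 crossings.
The safety rule pushes this higher. Following every safe sequence of crossings, the most of the 5 that can be at the island as the skiff arrives there on crossing 5 is 4 — never all 5.
So no plan with fewer than 7 crossings exists, and this one achieves 7:
1. Smuggler goes to the island with sample F and sample L.
2. Smuggler goes back to the mainland with sample L.
3. Smuggler goes to the island with sample E and sample L.
4. Smuggler goes back to the mainland with sample L.
5. Smuggler goes to the island with sample B and sample N.
6. Smuggler goes back to the mainland with sample F.
7. Smuggler goes to the island with sample F and sample L.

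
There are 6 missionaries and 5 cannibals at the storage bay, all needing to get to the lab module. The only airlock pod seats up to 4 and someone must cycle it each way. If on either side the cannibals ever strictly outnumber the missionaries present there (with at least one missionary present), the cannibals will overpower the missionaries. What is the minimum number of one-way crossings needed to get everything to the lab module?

Counting alone: each trip to the lab module takes at most 4 across and each return brings at least 1 back, so after t trips out (and t−1 returns) at most 4t − (t−1) of the 11 are across; that first reaches 11 at t = 4, so at least 7 crossings are needed.
The plan below uses exactly 7 crossings, so it is optimal:
1. 2 cannibals → the lab module.  (the storage bay: 6M 3C; the lab module: 0M 2C)
2. 1 cannibal ← the storage bay.  (the storage bay: 6M 4C; the lab module: 0M 1C)
3. 4 cannibals → the lab module.  (the storage bay: 6M 0C; the lab module: 0M 5C)
4. 1 cannibal ← the storage bay.  (the storage bay: 6M 1C; the lab module: 0M 4C)
5. 4 missionaries → the lab module.  (the storage bay: 2M 1C; the lab module: 4M 4C)
6. 1 cannibal ← the storage bay.  (the storage bay: 2M 2C; the lab module: 4M 3C)
7. 2 missionaries and 2 cannibals → the lab module.  (the storage bay: 0M 0C; the lab module: 6M 5C)

7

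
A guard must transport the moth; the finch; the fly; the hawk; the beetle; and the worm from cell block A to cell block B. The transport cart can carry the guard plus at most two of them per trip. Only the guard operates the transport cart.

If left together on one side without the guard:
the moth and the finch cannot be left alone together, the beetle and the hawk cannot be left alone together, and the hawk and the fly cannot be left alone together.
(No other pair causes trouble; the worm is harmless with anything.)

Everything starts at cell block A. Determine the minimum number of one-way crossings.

Counting alone: the guard can take at most 2 across per trip to cell block B, so moving all 6 needs at least 3 loaded trips out, with a return between consecutive ones — at least 5 crossings.
The safety rule pushes this higher. Following every safe sequence of crossings, the most of the 6 that can be at cell block B as the transport cart arrives there on crossing 5 is 5 — never all 6.
So no plan with fewer than 7 crossings exists, and this one achieves 7:
1. Guard goes to cell block B with the hawk and the moth.  [cell block A: the beetle, the finch, the fly, the worm | cell block B: the hawk, the moth]
2. Guard goes back to cell block A alone.  [cell block A: the beetle, the finch, the fly, the worm | cell block B: the hawk, the moth]
3. Guard goes to cell block B with the fly.  [cell block A: the beetle, the finch, the worm | cell block B: the fly, the hawk, the moth]
4. Guard goes back to cell block A with the hawk.  [cell block A: the beetle, the finch, the hawk, the worm | cell block B: the fly, the moth]
5. Guard goes to cell block B with the beetle and the worm.  [cell block A: the finch, the hawk | cell block B: the beetle, the fly, the moth, the worm]
6. Guard goes back to cell block A alone.  [cell block A: the finch, the hawk | cell block B: the beetle, the fly, the moth, the worm]
7. Guard goes to cell block B with the finch and the hawk.  [cell block A: — | cell block B: the beetle, the finch, the fly, the hawk, the moth, the worm]

7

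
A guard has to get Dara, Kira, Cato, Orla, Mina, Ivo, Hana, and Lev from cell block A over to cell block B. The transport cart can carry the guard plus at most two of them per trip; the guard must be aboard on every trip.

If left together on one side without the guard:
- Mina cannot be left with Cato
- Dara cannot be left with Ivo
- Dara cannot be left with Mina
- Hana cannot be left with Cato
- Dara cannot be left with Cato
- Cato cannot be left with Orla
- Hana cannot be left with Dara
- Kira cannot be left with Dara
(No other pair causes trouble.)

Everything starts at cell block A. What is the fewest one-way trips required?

Counting alone: the guard can take at most 2 across per trip to cell block B, so moving all 8 needs at least 4 loaded trips out, with a return between consecutive ones — at least 7 crossings.
The safety rule pushes this higher. Following every safe sequence of crossings, the most of the 8 that can be at cell block B as the transport cart arrives there on crossings 7, 9, 11 is 5, 6, 7 respectively — never all 8.
So no plan with fewer than 13 crossings exists, and this one achieves 13:
1. Guard goes to cell block B with Cato and Dara.  [cell block A: Hana, Ivo, Kira, Lev, Mina, Orla | cell block B: Cato, Dara]
2. Guard goes back to cell block A with Dara.  [cell block A: Dara, Hana, Ivo, Kira, Lev, Mina, Orla | cell block B: Cato]
3. Guard goes to cell block B with Dara and Kira.  [cell block A: Hana, Ivo, Lev, Mina, Orla | cell block B: Cato, Dara, Kira]
4. Guard goes back to cell block A with Dara.  [cell block A: Dara, Hana, Ivo, Lev, Mina, Orla | cell block B: Cato, Kira]
5. Guard goes to cell block B with Dara and Ivo.  [cell block A: Hana, Lev, Mina, Orla | cell block B: Cato, Dara, Ivo, Kira]
6. Guard goes back to cell block A with Dara.  [cell block A: Dara, Hana, Lev, Mina, Orla | cell block B: Cato, Ivo, Kira]
7. Guard goes to cell block B with Dara and Lev.  [cell block A: Hana, Mina, Orla | cell block B: Cato, Dara, Ivo, Kira, Lev]
8. Guard goes back to cell block A with Dara.  [cell block A: Dara, Hana, Mina, Orla | cell block B: Cato, Ivo, Kira, Lev]
9. Guard goes to cell block B with Hana and Mina.  [cell block A: Dara, Orla | cell block B: Cato, Hana, Ivo, Kira, Lev, Mina]
10. Guard goes back to cell block A with Cato.  [cell block A: Cato, Dara, Orla | cell block B: Hana, Ivo, Kira, Lev, Mina]
11. Guard goes to cell block B with Dara and Orla.  [cell block A: Cato | cell block B: Dara, Hana, Ivo, Kira, Lev, Mina, Orla]
12. Guard goes back to cell block A with Dara.  [cell block A: Cato, Dara | cell block B: Hana, Ivo, Kira, Lev, Mina, Orla]
13. Guard goes to cell block B with Cato and Dara.  [cell block A: — | cell block B: Cato, Dara, Hana, Ivo, Kira, Lev, Mina, Orla]

13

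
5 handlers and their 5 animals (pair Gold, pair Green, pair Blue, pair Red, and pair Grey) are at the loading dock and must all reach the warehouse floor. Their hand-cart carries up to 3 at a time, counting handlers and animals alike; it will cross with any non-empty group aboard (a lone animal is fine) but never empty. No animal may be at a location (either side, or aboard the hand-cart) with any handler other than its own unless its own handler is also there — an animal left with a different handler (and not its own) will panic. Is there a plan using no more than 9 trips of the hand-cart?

Counting alone: each trip to the warehouse floor takes at most 3 across and each return brings at least 1 back, so after t trips out (and t−1 returns) at most 3t − (t−1) of the 10 are across; that first reaches 10 at t = 5, so at least 9 crossings are needed.
The safety rule pushes this higher. Following every safe sequence of crossings, the most of the 10 that can be at the warehouse floor as the hand-cart arrives there on crossing 9 is 9 — never all 10.
So the move cannot be finished within 9 crossings. (The shortest complete plan takes 11:)
1. animal Gold and handler Gold cross → the warehouse floor.
2. handler Gold crosses ← the loading dock.
3. animal Blue, animal Green, and animal Red cross → the warehouse floor.
4. animal Gold crosses ← the loading dock.
5. handler Blue, handler Green, and handler Red cross → the warehouse floor.
6. animal Green and handler Green cross ← the loading dock.
7. handler Gold, handler Green, and handler Grey cross → the warehouse floor.
8. animal Blue crosses ← the loading dock.
9. animal Gold and animal Green cross → the warehouse floor.
10. animal Gold crosses ← the loading dock.
11. animal Blue, animal Gold, and animal Grey cross → the warehouse floor.

No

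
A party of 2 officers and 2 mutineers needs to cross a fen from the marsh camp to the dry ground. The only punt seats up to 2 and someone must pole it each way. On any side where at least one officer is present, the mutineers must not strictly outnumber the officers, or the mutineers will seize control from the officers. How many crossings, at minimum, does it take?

Counting alone: each trip to the dry ground takes at most 2 across and each return brings at least 1 back, so after t trips out (and t−1 returns) at most 2t − (t−1) of the 4 are across; that first reaches 4 at t = 3, so at least 5 crossings are needed.
The plan below uses exactly 5 crossings, so it is optimal:
1. 2 mutineers → the dry ground.  (the marsh camp: 2O 0M; the dry ground: 0O 2M)
2. 1 mutineer ← the marsh camp.  (the marsh camp: 2O 1M; the dry ground: 0O 1M)
3. 2 officers → the dry ground.  (the marsh camp: 0O 1M; the dry ground: 2O 1M)
4. 1 mutineer ← the marsh camp.  (the marsh camp: 0O 2M; the dry ground: 2O 0M)
5. 2 mutineers → the dry ground.  (the marsh camp: 0O 0M; the dry ground: 2O 2M)

5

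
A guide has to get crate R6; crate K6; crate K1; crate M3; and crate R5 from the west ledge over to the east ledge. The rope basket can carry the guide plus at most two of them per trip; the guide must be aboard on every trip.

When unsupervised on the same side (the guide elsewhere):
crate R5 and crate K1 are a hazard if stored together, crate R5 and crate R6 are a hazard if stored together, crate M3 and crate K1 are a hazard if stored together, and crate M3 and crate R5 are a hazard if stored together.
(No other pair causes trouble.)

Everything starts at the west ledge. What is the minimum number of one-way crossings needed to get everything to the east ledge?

Counting alone: the guide can take at most 2 across per trip to the east ledge, so moving all 5 needs at least 3 loaded trips out, with a return between consecutive ones — at least 5 crossings.
The safety rule pushes this higher. Following every safe sequence of crossings, the most of the 5 that can be at the east ledge as the rope basket arrives there on crossing 5 is 4 — never all 5.
So no plan with fewer than 7 crossings exists, and this one achieves 7:
1. Guide goes to the east ledge with crate K1 and crate R5.  [the west ledge: crate K6, crate M3, crate R6 | the east ledge: crate K1, crate R5]
2. Guide goes back to the west ledge with crate K1.  [the west ledge: crate K1, crate K6, crate M3, crate R6 | the east ledge: crate R5]
3. Guide goes to the east ledge with crate K1 and crate R6.  [the west ledge: crate K6, crate M3 | the east ledge: crate K1, crate R5, crate R6]
4. Guide goes back to the west ledge with crate R5.  [the west ledge: crate K6, crate M3, crate R5 | the east ledge: crate K1, crate R6]
5. Guide goes to the east ledge with crate K6 and crate M3.  [the west ledge: crate R5 | the east ledge: crate K1, crate K6, crate M3, crate R6]
6. Guide goes back to the west ledge with crate K1.  [the west ledge: crate K1, crate R5 | the east ledge: crate K6, crate M3, crate R6]
7. Guide goes to the east ledge with crate K1 and crate R5.  [the west ledge: — | the east ledge: crate K1, crate K6, crate M3, crate R5, crate R6]

7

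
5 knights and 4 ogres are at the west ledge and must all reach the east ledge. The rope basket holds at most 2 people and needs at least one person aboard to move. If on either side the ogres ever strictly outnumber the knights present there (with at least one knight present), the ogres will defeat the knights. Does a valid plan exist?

1. 2 ogres → the east ledge.  (the west ledge: 5K 2O; the east ledge: 0K 2O)
2. 1 ogre ← the west ledge.  (the west ledge: 5K 3O; the east ledge: 0K 1O)
3. 2 ogres → the east ledge.  (the west ledge: 5K 1O; the east ledge: 0K 3O)
4. 1 ogre ← the west ledge.  (the west ledge: 5K 2O; the east ledge: 0K 2O)
5. 2 knights → the east ledge.  (the west ledge: 3K 2O; the east ledge: 2K 2O)
6. 1 ogre ← the west ledge.  (the west ledge: 3K 3O; the east ledge: 2K 1O)
7. 1 knight and 1 ogre → the east ledge.  (the west ledge: 2K 2O; the east ledge: 3K 2O)
8. 1 knight ← the west ledge.  (the west ledge: 3K 2O; the east ledge: 2K 2O)
9. 1 knight and 1 ogre → the east ledge.  (the west ledge: 2K 1O; the east ledge: 3K 3O)
10. 1 ogre ← the west ledge.  (the west ledge: 2K 2O; the east ledge: 3K 2O)
11. 1 knight and 1 ogre → the east ledge.  (the west ledge: 1K 1O; the east ledge: 4K 3O)
12. 1 knight ← the west ledge.  (the west ledge: 2K 1O; the east ledge: 3K 3O)
13. 1 knight and 1 ogre → the east ledge.  (the west ledge: 1K 0O; the east ledge: 4K 4O)
14. 1 ogre ← the west ledge.  (the west ledge: 1K 1O; the east ledge: 4K 3O)
15. 1 knight and 1 ogre → the east ledge.  (the west ledge: 0K 0O; the east ledge: 5K 4O)

Yes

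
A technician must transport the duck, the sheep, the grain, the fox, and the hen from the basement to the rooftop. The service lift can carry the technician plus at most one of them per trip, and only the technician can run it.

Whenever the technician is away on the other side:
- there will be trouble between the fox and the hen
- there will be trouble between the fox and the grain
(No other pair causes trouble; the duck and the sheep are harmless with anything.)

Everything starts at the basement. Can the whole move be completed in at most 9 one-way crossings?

No

Counting alone: the technician can take at most 1 across per trip to the rooftop, so moving all 5 needs at least 5 loaded trips out, with a return between consecutive ones — at least 9 crossings.
The safety rule pushes this higher. Following every safe sequence of crossings, the most of the 5 that can be at the rooftop as the service lift arrives there on crossing 9 is 4 — never all 5.
So the move cannot be finished within 9 crossings. (The shortest complete plan takes 11:)
1. Technician goes to the rooftop with the fox.  [the basement: the duck, the grain, the hen, the sheep | the rooftop: the fox]
2. Technician goes back to the basement alone.  [the basement: the duck, the grain, the hen, the sheep | the rooftop: the fox]
3. Technician goes to the rooftop with the duck.  [the basement: the grain, the hen, the sheep | the rooftop: the duck, the fox]
4. Technician goes back to the basement alone.  [the basement: the grain, the hen, the sheep | the rooftop: the duck, the fox]
5. Technician goes to the rooftop with the sheep.  [the basement: the grain, the hen | the rooftop: the duck, the fox, the sheep]
6. Technician goes back to the basement alone.  [the basement: the grain, the hen | the rooftop: the duck, the fox, the sheep]
7. Technician goes to the rooftop with the grain.  [the basement: the hen | the rooftop: the duck, the fox, the grain, the sheep]
8. Technician goes back to the basement with the fox.  [the basement: the fox, the hen | the rooftop: the duck, the grain, the sheep]
9. Technician goes to the rooftop with the hen.  [the basement: the fox | the rooftop: the duck, the grain, the hen, the sheep]
10. Technician goes back to the basement alone.  [the basement: the fox | the rooftop: the duck, the grain, the hen, the sheep]
11. Technician goes to the rooftop with the fox.  [the basement: — | the rooftop: the duck, the fox, the grain, the hen, the sheep]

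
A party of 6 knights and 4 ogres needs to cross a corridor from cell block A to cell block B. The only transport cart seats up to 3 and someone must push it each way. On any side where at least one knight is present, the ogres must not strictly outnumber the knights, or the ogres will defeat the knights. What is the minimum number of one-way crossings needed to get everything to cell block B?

Counting alone: each trip to cell block B takes at most 3 across and each return brings at least 1 back, so after t trips out (and t−1 returns) at most 3t − (t−1) of the 10 are across; that first reaches 10 at t = 5, so at least 9 crossings are needed.
The plan below uses exactly 9 crossings, so it is optimal:
1. 2 ogres → cell block B.  (cell block A: 6K 2O; cell block B: 0K 2O)
2. 1 ogre ← cell block A.  (cell block A: 6K 3O; cell block B: 0K 1O)
3. 3 ogres → cell block B.  (cell block A: 6K 0O; cell block B: 0K 4O)
4. 1 ogre ← cell block A.  (cell block A: 6K 1O; cell block B: 0K 3O)
5. 3 knights → cell block B.  (cell block A: 3K 1O; cell block B: 3K 3O)
6. 1 ogre ← cell block A.  (cell block A: 3K 2O; cell block B: 3K 2O)
7. 1 knight and 2 ogres → cell block B.  (cell block A: 2K 0O; cell block B: 4K 4O)
8. 1 ogre ← cell block A.  (cell block A: 2K 1O; cell block B: 4K 3O)
9. 2 knights and 1 ogre → cell block B.  (cell block A: 0K 0O; cell block B: 6K 4O)

9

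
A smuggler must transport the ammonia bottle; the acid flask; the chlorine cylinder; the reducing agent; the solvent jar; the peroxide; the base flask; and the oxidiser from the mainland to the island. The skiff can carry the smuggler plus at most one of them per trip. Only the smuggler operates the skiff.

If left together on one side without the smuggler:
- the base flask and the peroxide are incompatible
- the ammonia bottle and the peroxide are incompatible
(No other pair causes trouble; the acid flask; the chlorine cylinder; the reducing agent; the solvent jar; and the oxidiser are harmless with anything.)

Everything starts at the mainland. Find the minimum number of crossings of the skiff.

Counting alone: the smuggler can take at most 1 across per trip to the island, so moving all 8 needs at least 8 loaded trips out, with a return between consecutive ones — at least 15 crossings.
The safety rule pushes this higher. Following every safe sequence of crossings, the most of the 8 that can be at the island as the skiff arrives there on crossing 15 is 7 — never all 8.
So no plan with fewer than 17 crossings exists, and this one achieves 17:
1. Smuggler goes to the island with the peroxide.  [the mainland: the acid flask, the ammonia bottle, the base flask, the chlorine cylinder, the oxidiser, the reducing agent, the solvent jar | the island: the peroxide]
2. Smuggler goes back to the mainland alone.  [the mainland: the acid flask, the ammonia bottle, the base flask, the chlorine cylinder, the oxidiser, the reducing agent, the solvent jar | the island: the peroxide]
3. Smuggler goes to the island with the ammonia bottle.  [the mainland: the acid flask, the base flask, the chlorine cylinder, the oxidiser, the reducing agent, the solvent jar | the island: the ammonia bottle, the peroxide]
4. Smuggler goes back to the mainland with the peroxide.  [the mainland: the acid flask, the base flask, the chlorine cylinder, the oxidiser, the peroxide, the reducing agent, the solvent jar | the island: the ammonia bottle]
5. Smuggler goes to the island with the base flask.  [the mainland: the acid flask, the chlorine cylinder, the oxidiser, the peroxide, the reducing agent, the solvent jar | the island: the ammonia bottle, the base flask]
6. Smuggler goes back to the mainland alone.  [the mainland: the acid flask, the chlorine cylinder, the oxidiser, the peroxide, the reducing agent, the solvent jar | the island: the ammonia bottle, the base flask]
7. Smuggler goes to the island with the acid flask.  [the mainland: the chlorine cylinder, the oxidiser, the peroxide, the reducing agent, the solvent jar | the island: the acid flask, the ammonia bottle, the base flask]
8. Smuggler goes back to the mainland alone.  [the mainland: the chlorine cylinder, the oxidiser, the peroxide, the reducing agent, the solvent jar | the island: the acid flask, the ammonia bottle, the base flask]
9. Smuggler goes to the island with the chlorine cylinder.  [the mainland: the oxidiser, the peroxide, the reducing agent, the solvent jar | the island: the acid flask, the ammonia bottle, the base flask, the chlorine cylinder]
10. Smuggler goes back to the mainland alone.  [the mainland: the oxidiser, the peroxide, the reducing agent, the solvent jar | the island: the acid flask, the ammonia bottle, the base flask, the chlorine cylinder]
11. Smuggler goes to the island with the reducing agent.  [the mainland: the oxidiser, the peroxide, the solvent jar | the island: the acid flask, the ammonia bottle, the base flask, the chlorine cylinder, the reducing agent]
12. Smuggler goes back to the mainland alone.  [the mainland: the oxidiser, the peroxide, the solvent jar | the island: the acid flask, the ammonia bottle, the base flask, the chlorine cylinder, the reducing agent]
13. Smuggler goes to the island with the solvent jar.  [the mainland: the oxidiser, the peroxide | the island: the acid flask, the ammonia bottle, the base flask, the chlorine cylinder, the reducing agent, the solvent jar]
14. Smuggler goes back to the mainland alone.  [the mainland: the oxidiser, the peroxide | the island: the acid flask, the ammonia bottle, the base flask, the chlorine cylinder, the reducing agent, the solvent jar]
15. Smuggler goes to the island with the oxidiser.  [the mainland: the peroxide | the island: the acid flask, the ammonia bottle, the base flask, the chlorine cylinder, the oxidiser, the reducing agent, the solvent jar]
16. Smuggler goes back to the mainland alone.  [the mainland: the peroxide | the island: the acid flask, the ammonia bottle, the base flask, the chlorine cylinder, the oxidiser, the reducing agent, the solvent jar]
17. Smuggler goes to the island with the peroxide.  [the mainland: — | the island: the acid flask, the ammonia bottle, the base flask, the chlorine cylinder, the oxidiser, the peroxide, the reducing agent, the solvent jar]

17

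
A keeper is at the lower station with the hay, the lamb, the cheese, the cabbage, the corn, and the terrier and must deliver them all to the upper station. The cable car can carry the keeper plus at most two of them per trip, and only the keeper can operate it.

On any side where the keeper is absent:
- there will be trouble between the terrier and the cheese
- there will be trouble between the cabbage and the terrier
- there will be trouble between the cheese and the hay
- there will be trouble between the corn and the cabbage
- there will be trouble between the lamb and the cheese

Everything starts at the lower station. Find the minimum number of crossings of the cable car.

7

Counting alone: the keeper can take at most 2 across per trip to the upper station, so moving all 6 needs at least 3 loaded trips out, with a return between consecutive ones — at least 5 crossings.
The safety rule pushes this higher. Following every safe sequence of crossings, the most of the 6 that can be at the upper station as the cable car arrives there on crossing 5 is 5 — never all 6.
So no plan with fewer than 7 crossings exists, and this one achieves 7:
1. Keeper goes to the upper station with the cabbage and the cheese.  [the lower station: the corn, the hay, the lamb, the terrier | the upper station: the cabbage, the cheese]
2. Keeper goes back to the lower station alone.  [the lower station: the corn, the hay, the lamb, the terrier | the upper station: the cabbage, the cheese]
3. Keeper goes to the upper station with the hay and the lamb.  [the lower station: the corn, the terrier | the upper station: the cabbage, the cheese, the hay, the lamb]
4. Keeper goes back to the lower station with the cheese.  [the lower station: the cheese, the corn, the terrier | the upper station: the cabbage, the hay, the lamb]
5. Keeper goes to the upper station with the corn and the terrier.  [the lower station: the cheese | the upper station: the cabbage, the corn, the hay, the lamb, the terrier]
6. Keeper goes back to the lower station with the cabbage.  [the lower station: the cabbage, the cheese | the upper station: the corn, the hay, the lamb, the terrier]
7. Keeper goes to the upper station with the cabbage and the cheese.  [the lower station: — | the upper station: the cabbage, the cheese, the corn, the hay, the lamb, the terrier]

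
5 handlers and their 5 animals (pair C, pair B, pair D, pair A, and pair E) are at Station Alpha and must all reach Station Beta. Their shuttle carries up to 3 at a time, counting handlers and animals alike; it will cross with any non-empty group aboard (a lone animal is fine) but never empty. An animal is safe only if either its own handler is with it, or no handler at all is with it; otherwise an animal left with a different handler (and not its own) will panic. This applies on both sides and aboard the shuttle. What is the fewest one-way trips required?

Counting alone: each trip to Station Beta takes at most 3 across and each return brings at least 1 back, so after t trips out (and t−1 returns) at most 3t − (t−1) of the 10 are across; that first reaches 10 at t = 5, so at least 9 crossings are needed.
The safety rule pushes this higher. Following every safe sequence of crossings, the most of the 10 that can be at Station Beta as the shuttle arrives there on crossing 9 is 9 — never all 10.
So no plan with fewer than 11 crossings exists, and this one achieves 11:
1. animal C and handler C cross → Station Beta.
2. handler C crosses ← Station Alpha.
3. animal A, animal B, and animal D cross → Station Beta.
4. animal C crosses ← Station Alpha.
5. handler A, handler B, and handler D cross → Station Beta.
6. animal B and handler B cross ← Station Alpha.
7. handler B, handler C, and handler E cross → Station Beta.
8. animal D crosses ← Station Alpha.
9. animal B and animal C cross → Station Beta.
10. animal C crosses ← Station Alpha.
11. animal C, animal D, and animal E cross → Station Beta.

11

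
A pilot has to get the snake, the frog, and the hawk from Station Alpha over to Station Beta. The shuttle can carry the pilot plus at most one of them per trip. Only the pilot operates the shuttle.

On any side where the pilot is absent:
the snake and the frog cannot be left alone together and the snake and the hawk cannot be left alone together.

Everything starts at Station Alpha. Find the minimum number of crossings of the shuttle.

7

Counting alone: the pilot can take at most 1 across per trip to Station Beta, so moving all 3 needs at least 3 loaded trips out, with a return between consecutive ones — at least 5 crossings.
The safety rule pushes this higher. Following every safe sequence of crossings, the most of the 3 that can be at Station Beta as the shuttle arrives there on crossing 5 is 2 — never all 3.
So no plan with fewer than 7 crossings exists, and this one achieves 7:
1. Pilot goes to Station Beta with the snake.  [Station Alpha: the frog, the hawk | Station Beta: the snake]
2. Pilot goes back to Station Alpha alone.  [Station Alpha: the frog, the hawk | Station Beta: the snake]
3. Pilot goes to Station Beta with the frog.  [Station Alpha: the hawk | Station Beta: the frog, the snake]
4. Pilot goes back to Station Alpha with the snake.  [Station Alpha: the hawk, the snake | Station Beta: the frog]
5. Pilot goes to Station Beta with the hawk.  [Station Alpha: the snake | Station Beta: the frog, the hawk]
6. Pilot goes back to Station Alpha alone.  [Station Alpha: the snake | Station Beta: the frog, the hawk]
7. Pilot goes to Station Beta with the snake.  [Station Alpha: — | Station Beta: the frog, the hawk, the snake]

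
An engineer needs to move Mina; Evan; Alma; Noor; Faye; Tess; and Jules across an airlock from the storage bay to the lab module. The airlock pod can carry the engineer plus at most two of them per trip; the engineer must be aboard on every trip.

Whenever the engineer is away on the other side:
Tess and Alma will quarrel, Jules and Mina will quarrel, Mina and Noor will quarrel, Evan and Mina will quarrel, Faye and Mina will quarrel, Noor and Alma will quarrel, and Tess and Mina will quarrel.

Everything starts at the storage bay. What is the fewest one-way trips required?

9

Counting alone: the engineer can take at most 2 across per trip to the lab module, so moving all 7 needs at least 4 loaded trips out, with a return between consecutive ones — at least 7 crossings.
The safety rule pushes this higher. Following every safe sequence of crossings, the most of the 7 that can be at the lab module as the airlock pod arrives there on crossing 7 is 6 — never all 7.
So no plan with fewer than 9 crossings exists, and this one achieves 9:
1. Engineer goes to the lab module with Alma and Mina.  [the storage bay: Evan, Faye, Jules, Noor, Tess | the lab module: Alma, Mina]
2. Engineer goes back to the storage bay alone.  [the storage bay: Evan, Faye, Jules, Noor, Tess | the lab module: Alma, Mina]
3. Engineer goes to the lab module with Evan and Noor.  [the storage bay: Faye, Jules, Tess | the lab module: Alma, Evan, Mina, Noor]
4. Engineer goes back to the storage bay with Alma and Mina.  [the storage bay: Alma, Faye, Jules, Mina, Tess | the lab module: Evan, Noor]
5. Engineer goes to the lab module with Mina and Tess.  [the storage bay: Alma, Faye, Jules | the lab module: Evan, Mina, Noor, Tess]
6. Engineer goes back to the storage bay with Mina.  [the storage bay: Alma, Faye, Jules, Mina | the lab module: Evan, Noor, Tess]
7. Engineer goes to the lab module with Faye and Jules.  [the storage bay: Alma, Mina | the lab module: Evan, Faye, Jules, Noor, Tess]
8. Engineer goes back to the storage bay alone.  [the storage bay: Alma, Mina | the lab module: Evan, Faye, Jules, Noor, Tess]
9. Engineer goes to the lab module with Alma and Mina.  [the storage bay: — | the lab module: Alma, Evan, Faye, Jules, Mina, Noor, Tess]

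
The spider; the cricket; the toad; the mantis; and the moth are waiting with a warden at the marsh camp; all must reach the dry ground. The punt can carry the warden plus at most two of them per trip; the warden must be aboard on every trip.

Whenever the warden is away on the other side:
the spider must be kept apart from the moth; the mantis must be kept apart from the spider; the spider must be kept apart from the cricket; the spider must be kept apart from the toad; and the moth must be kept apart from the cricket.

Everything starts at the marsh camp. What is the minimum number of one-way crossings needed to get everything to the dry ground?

7

Counting alone: the warden can take at most 2 across per trip to the dry ground, so moving all 5 needs at least 3 loaded trips out, with a return between consecutive ones — at least 5 crossings.
The safety rule pushes this higher. Following every safe sequence of crossings, the most of the 5 that can be at the dry ground as the punt arrives there on crossing 5 is 4 — never all 5.
So no plan with fewer than 7 crossings exists, and this one achieves 7:
1. Warden goes to the dry ground with the cricket and the spider.
2. Warden goes back to the marsh camp with the spider.
3. Warden goes to the dry ground with the spider and the toad.
4. Warden goes back to the marsh camp with the spider.
5. Warden goes to the dry ground with the mantis and the spider.
6. Warden goes back to the marsh camp with the spider.
7. Warden goes to the dry ground with the moth and the spider.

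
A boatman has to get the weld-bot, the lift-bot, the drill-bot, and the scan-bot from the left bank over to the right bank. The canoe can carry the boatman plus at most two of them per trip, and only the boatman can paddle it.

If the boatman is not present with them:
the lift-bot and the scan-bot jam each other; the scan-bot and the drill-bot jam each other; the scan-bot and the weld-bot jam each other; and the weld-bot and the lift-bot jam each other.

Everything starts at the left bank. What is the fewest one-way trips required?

5

Counting alone: the boatman can take at most 2 across per trip to the right bank, so moving all 4 needs at least 2 loaded trips out, with a return between consecutive ones — at least 3 crossings.
The safety rule pushes this higher. Following every safe sequence of crossings, the most of the 4 that can be at the right bank as the canoe arrives there on crossing 3 is 3 — never all 4.
So no plan with fewer than 5 crossings exists, and this one achieves 5:
1. Boatman goes to the right bank with the scan-bot and the weld-bot.
2. Boatman goes back to the left bank with the weld-bot.
3. Boatman goes to the right bank with the drill-bot and the weld-bot.
4. Boatman goes back to the left bank with the scan-bot.
5. Boatman goes to the right bank with the lift-bot and the scan-bot.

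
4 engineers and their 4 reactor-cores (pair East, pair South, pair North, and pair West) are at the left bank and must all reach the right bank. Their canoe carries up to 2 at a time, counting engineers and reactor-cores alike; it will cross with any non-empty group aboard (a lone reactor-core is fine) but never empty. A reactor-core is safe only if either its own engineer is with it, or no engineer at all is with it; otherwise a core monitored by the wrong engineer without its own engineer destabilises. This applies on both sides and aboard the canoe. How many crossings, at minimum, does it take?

Following every safe sequence of crossings from the start, the most of the 8 that can be at the right bank as the canoe arrives there on crossings 1, 3, 5 is 2, 3, 4 respectively; the best ever achieved is 4 of 8.
From crossing 7 on, no configuration arises that was not already reachable earlier: only 44 distinct safe configurations (who is on which side, and where the canoe is) can ever be reached, none of them has everyone across, and every continuation just revisits them. So no valid plan exists.

impossible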